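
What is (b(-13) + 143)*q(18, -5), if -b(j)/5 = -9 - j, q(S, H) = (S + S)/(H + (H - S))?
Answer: -1107/7 ≈ -158.14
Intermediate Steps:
q(S, H) = 2*S/(-S + 2*H) (q(S, H) = (2*S)/(-S + 2*H) = 2*S/(-S + 2*H))
b(j) = 45 + 5*j (b(j) = -5*(-9 - j) = 45 + 5*j)
(b(-13) + 143)*q(18, -5) = ((45 + 5*(-13)) + 143)*(2*18/(-1*18 + 2*(-5))) = ((45 - 65) + 143)*(2*18/(-18 - 10)) = (-20 + 143)*(2*18/(-28)) = 123*(2*18*(-1/28)) = 123*(-9/7) = -1107/7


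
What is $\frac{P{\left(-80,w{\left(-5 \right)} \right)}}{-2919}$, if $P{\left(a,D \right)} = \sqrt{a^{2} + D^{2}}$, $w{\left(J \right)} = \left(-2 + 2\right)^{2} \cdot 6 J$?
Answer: $- \frac{80}{2919} \approx -0.027407$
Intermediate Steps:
$w{\left(J \right)} = 0$ ($w{\left(J \right)} = 0^{2} \cdot 6 J = 0 \cdot 6 J = 0 J = 0$)
$P{\left(a,D \right)} = \sqrt{D^{2} + a^{2}}$
$\frac{P{\left(-80,w{\left(-5 \right)} \right)}}{-2919} = \frac{\sqrt{0^{2} + \left(-80\right)^{2}}}{-2919} = \sqrt{0 + 6400} \left(- \frac{1}{2919}\right) = \sqrt{6400} \left(- \frac{1}{2919}\right) = 80 \left(- \frac{1}{2919}\right) = - \frac{80}{2919}$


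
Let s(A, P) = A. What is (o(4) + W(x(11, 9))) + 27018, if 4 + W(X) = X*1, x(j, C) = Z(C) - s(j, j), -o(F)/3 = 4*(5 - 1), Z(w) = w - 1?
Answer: 26963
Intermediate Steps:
Z(w) = -1 + w
o(F) = -48 (o(F) = -12*(5 - 1) = -12*4 = -3*16 = -48)
x(j, C) = -1 + C - j (x(j, C) = (-1 + C) - j = -1 + C - j)
W(X) = -4 + X (W(X) = -4 + X*1 = -4 + X)
(o(4) + W(x(11, 9))) + 27018 = (-48 + (-4 + (-1 + 9 - 1*11))) + 27018 = (-48 + (-4 + (-1 + 9 - 11))) + 27018 = (-48 + (-4 - 3)) + 27018 = (-48 - 7) + 27018 = -55 + 27018 = 26963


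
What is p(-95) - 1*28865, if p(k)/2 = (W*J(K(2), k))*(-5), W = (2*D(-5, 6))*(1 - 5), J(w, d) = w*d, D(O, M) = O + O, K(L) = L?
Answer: 123135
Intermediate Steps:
D(O, M) = 2*O
J(w, d) = d*w
W = 80 (W = (2*(2*(-5)))*(1 - 5) = (2*(-10))*(-4) = -20*(-4) = 80)
p(k) = -1600*k (p(k) = 2*((80*(k*2))*(-5)) = 2*((80*(2*k))*(-5)) = 2*((160*k)*(-5)) = 2*(-800*k) = -1600*k)
p(-95) - 1*28865 = -1600*(-95) - 1*28865 = 152000 - 28865 = 123135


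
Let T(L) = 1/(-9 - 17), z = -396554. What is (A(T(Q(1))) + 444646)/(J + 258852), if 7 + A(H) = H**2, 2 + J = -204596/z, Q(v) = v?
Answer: 59597300612305/34695094133648 ≈ 1.7177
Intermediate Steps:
T(L) = -1/26 (T(L) = 1/(-26) = -1/26)
J = -294256/198277 (J = -2 - 204596/(-396554) = -2 - 204596*(-1/396554) = -2 + 102298/198277 = -294256/198277 ≈ -1.4841)
A(H) = -7 + H**2
(A(T(Q(1))) + 444646)/(J + 258852) = ((-7 + (-1/26)**2) + 444646)/(-294256/198277 + 258852) = ((-7 + 1/676) + 444646)/(51324103748/198277) = (-4731/676 + 444646)*(198277/51324103748) = (300575965/676)*(198277/51324103748) = 59597300612305/34695094133648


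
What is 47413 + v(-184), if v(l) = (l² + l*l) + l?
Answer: 114941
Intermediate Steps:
v(l) = l + 2*l² (v(l) = (l² + l²) + l = 2*l² + l = l + 2*l²)
47413 + v(-184) = 47413 - 184*(1 + 2*(-184)) = 47413 - 184*(1 - 368) = 47413 - 184*(-367) = 47413 + 67528 = 114941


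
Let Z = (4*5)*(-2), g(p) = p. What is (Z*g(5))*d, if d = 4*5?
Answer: -4000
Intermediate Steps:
Z = -40 (Z = 20*(-2) = -40)
d = 20
(Z*g(5))*d = -40*5*20 = -200*20 = -4000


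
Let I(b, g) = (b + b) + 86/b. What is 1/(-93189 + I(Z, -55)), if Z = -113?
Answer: -113/10555981 ≈ -1.0705e-5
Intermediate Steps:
I(b, g) = 2*b + 86/b
1/(-93189 + I(Z, -55)) = 1/(-93189 + (2*(-113) + 86/(-113))) = 1/(-93189 + (-226 + 86*(-1/113))) = 1/(-93189 + (-226 - 86/113)) = 1/(-93189 - 25624/113) = 1/(-10555981/113) = -113/10555981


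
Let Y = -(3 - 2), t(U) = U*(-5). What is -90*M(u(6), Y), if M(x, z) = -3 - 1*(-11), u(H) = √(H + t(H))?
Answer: -720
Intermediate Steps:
t(U) = -5*U
Y = -1 (Y = -1*1 = -1)
u(H) = 2*√(-H) (u(H) = √(H - 5*H) = √(-4*H) = 2*√(-H))
M(x, z) = 8 (M(x, z) = -3 + 11 = 8)
-90*M(u(6), Y) = -90*8 = -720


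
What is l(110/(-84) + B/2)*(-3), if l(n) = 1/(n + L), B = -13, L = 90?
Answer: -63/1726 ≈ -0.036501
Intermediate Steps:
l(n) = 1/(90 + n) (l(n) = 1/(n + 90) = 1/(90 + n))
l(110/(-84) + B/2)*(-3) = -3/(90 + (110/(-84) - 13/2)) = -3/(90 + (110*(-1/84) - 13*½)) = -3/(90 + (-55/42 - 13/2)) = -3/(90 - 164/21) = -3/(1726/21) = (21/1726)*(-3) = -63/1726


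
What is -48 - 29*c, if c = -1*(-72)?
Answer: -2136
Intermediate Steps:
c = 72
-48 - 29*c = -48 - 29*72 = -48 - 2088 = -2136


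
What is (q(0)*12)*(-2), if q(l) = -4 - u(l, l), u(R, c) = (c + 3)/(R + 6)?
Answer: 108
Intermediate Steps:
u(R, c) = (3 + c)/(6 + R)
q(l) = -4 - (3 + l)/(6 + l)
(q(0)*12)*(-2) = (((-27 - 5*0)/(6 + 0))*12)*(-2) = (((-27 + 0)/6)*12)*(-2) = (((1/6)*(-27))*12)*(-2) = -9/2*12*(-2) = -54*(-2) = 108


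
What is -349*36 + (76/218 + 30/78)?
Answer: -17802149/1417 ≈ -12563.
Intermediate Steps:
-349*36 + (76/218 + 30/78) = -12564 + (76*(1/218) + 30*(1/78)) = -12564 + (38/109 + 5/13) = -12564 + 1039/1417 = -17802149/1417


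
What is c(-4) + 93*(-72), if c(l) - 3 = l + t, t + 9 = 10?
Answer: -6696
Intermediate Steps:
t = 1 (t = -9 + 10 = 1)
c(l) = 4 + l (c(l) = 3 + (l + 1) = 3 + (1 + l) = 4 + l)
c(-4) + 93*(-72) = (4 - 4) + 93*(-72) = 0 - 6696 = -6696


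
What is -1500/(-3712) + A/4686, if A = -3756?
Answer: -288053/724768 ≈ -0.39744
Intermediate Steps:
-1500/(-3712) + A/4686 = -1500/(-3712) - 3756/4686 = -1500*(-1/3712) - 3756*1/4686 = 375/928 - 626/781 = -288053/724768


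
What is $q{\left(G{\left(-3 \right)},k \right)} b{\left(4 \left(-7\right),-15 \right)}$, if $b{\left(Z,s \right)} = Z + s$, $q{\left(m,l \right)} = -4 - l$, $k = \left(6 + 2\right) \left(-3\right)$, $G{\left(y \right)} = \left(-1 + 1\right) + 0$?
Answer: $-860$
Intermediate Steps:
$G{\left(y \right)} = 0$ ($G{\left(y \right)} = 0 + 0 = 0$)
$k = -24$ ($k = 8 \left(-3\right) = -24$)
$q{\left(G{\left(-3 \right)},k \right)} b{\left(4 \left(-7\right),-15 \right)} = \left(-4 - -24\right) \left(4 \left(-7\right) - 15\right) = \left(-4 + 24\right) \left(-28 - 15\right) = 20 \left(-43\right) = -860$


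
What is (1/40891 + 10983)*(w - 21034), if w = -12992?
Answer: -15281275788204/40891 ≈ -3.7371e+8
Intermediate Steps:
(1/40891 + 10983)*(w - 21034) = (1/40891 + 10983)*(-12992 - 21034) = (1/40891 + 10983)*(-34026) = (449105854/40891)*(-34026) = -15281275788204/40891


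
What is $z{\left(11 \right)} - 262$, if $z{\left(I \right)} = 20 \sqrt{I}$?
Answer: $-262 + 20 \sqrt{11} \approx -195.67$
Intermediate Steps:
$z{\left(11 \right)} - 262 = 20 \sqrt{11} - 262 = -262 + 20 \sqrt{11}$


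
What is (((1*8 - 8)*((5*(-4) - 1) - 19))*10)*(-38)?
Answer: 0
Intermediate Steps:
(((1*8 - 8)*((5*(-4) - 1) - 19))*10)*(-38) = (((8 - 8)*((-20 - 1) - 19))*10)*(-38) = ((0*(-21 - 19))*10)*(-38) = ((0*(-40))*10)*(-38) = (0*10)*(-38) = 0*(-38) = 0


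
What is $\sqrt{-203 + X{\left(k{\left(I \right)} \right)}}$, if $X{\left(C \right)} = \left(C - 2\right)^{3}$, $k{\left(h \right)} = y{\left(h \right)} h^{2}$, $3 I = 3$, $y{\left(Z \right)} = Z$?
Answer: $2 i \sqrt{51} \approx 14.283 i$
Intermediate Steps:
$I = 1$ ($I = \frac{1}{3} \cdot 3 = 1$)
$k{\left(h \right)} = h^{3}$ ($k{\left(h \right)} = h h^{2} = h^{3}$)
$X{\left(C \right)} = \left(-2 + C\right)^{3}$
$\sqrt{-203 + X{\left(k{\left(I \right)} \right)}} = \sqrt{-203 + \left(-2 + 1^{3}\right)^{3}} = \sqrt{-203 + \left(-2 + 1\right)^{3}} = \sqrt{-203 + \left(-1\right)^{3}} = \sqrt{-203 - 1} = \sqrt{-204} = 2 i \sqrt{51}$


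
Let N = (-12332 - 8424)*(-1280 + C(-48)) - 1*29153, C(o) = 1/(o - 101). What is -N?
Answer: -3954261279/149 ≈ -2.6539e+7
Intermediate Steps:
C(o) = 1/(-101 + o)
N = 3954261279/149 (N = (-12332 - 8424)*(-1280 + 1/(-101 - 48)) - 1*29153 = -20756*(-1280 + 1/(-149)) - 29153 = -20756*(-1280 - 1/149) - 29153 = -20756*(-190721/149) - 29153 = 3958605076/149 - 29153 = 3954261279/149 ≈ 2.6539e+7)
-N = -1*3954261279/149 = -3954261279/149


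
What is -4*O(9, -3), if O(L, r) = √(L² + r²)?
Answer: -12*√10 ≈ -37.947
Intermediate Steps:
-4*O(9, -3) = -4*√(9² + (-3)²) = -4*√(81 + 9) = -12*√10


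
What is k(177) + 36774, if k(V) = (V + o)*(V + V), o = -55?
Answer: 79962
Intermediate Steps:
k(V) = 2*V*(-55 + V) (k(V) = (V - 55)*(V + V) = (-55 + V)*(2*V) = 2*V*(-55 + V))
k(177) + 36774 = 2*177*(-55 + 177) + 36774 = 2*177*122 + 36774 = 43188 + 36774 = 79962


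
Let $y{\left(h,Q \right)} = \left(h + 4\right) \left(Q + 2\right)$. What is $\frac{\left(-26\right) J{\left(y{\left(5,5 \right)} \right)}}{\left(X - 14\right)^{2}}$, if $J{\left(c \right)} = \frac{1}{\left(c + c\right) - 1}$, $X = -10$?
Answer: $- \frac{13}{36000} \approx -0.00036111$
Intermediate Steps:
$y{\left(h,Q \right)} = \left(2 + Q\right) \left(4 + h\right)$ ($y{\left(h,Q \right)} = \left(4 + h\right) \left(2 + Q\right) = \left(2 + Q\right) \left(4 + h\right)$)
$J{\left(c \right)} = \frac{1}{-1 + 2 c}$ ($J{\left(c \right)} = \frac{1}{2 c - 1} = \frac{1}{-1 + 2 c}$)
$\frac{\left(-26\right) J{\left(y{\left(5,5 \right)} \right)}}{\left(X - 14\right)^{2}} = \frac{\left(-26\right) \frac{1}{-1 + 2 \left(8 + 2 \cdot 5 + 4 \cdot 5 + 5 \cdot 5\right)}}{\left(-10 - 14\right)^{2}} = \frac{\left(-26\right) \frac{1}{-1 + 2 \left(8 + 10 + 20 + 25\right)}}{\left(-24\right)^{2}} = \frac{\left(-26\right) \frac{1}{-1 + 2 \cdot 63}}{576} = - \frac{26}{-1 + 126} \cdot \frac{1}{576} = - \frac{26}{125} \cdot \frac{1}{576} = \left(-26\right) \frac{1}{125} \cdot \frac{1}{576} = \left(- \frac{26}{125}\right) \frac{1}{576} = - \frac{13}{36000}$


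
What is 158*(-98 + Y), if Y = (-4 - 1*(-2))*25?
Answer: -23384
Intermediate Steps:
Y = -50 (Y = (-4 + 2)*25 = -2*25 = -50)
158*(-98 + Y) = 158*(-98 - 50) = 158*(-148) = -23384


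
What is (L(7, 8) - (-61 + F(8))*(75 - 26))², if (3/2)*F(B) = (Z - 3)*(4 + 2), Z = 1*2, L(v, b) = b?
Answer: 10195249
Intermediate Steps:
Z = 2
F(B) = -4 (F(B) = 2*((2 - 3)*(4 + 2))/3 = 2*(-1*6)/3 = (⅔)*(-6) = -4)
(L(7, 8) - (-61 + F(8))*(75 - 26))² = (8 - (-61 - 4)*(75 - 26))² = (8 - (-65)*49)² = (8 - 1*(-3185))² = (8 + 3185)² = 3193² = 10195249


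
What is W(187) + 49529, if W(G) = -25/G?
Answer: 9261898/187 ≈ 49529.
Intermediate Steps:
W(187) + 49529 = -25/187 + 49529 = 9261898/187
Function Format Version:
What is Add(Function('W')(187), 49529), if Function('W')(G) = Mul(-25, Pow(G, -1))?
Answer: Rational(9261898, 187) ≈ 49529.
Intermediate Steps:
Add(Function('W')(187), 49529) = Add(Mul(-25, Pow(187, -1)), 49529) = Add(Mul(-25, Rational(1, 187)), 49529) = Add(Rational(-25, 187), 49529) = Rational(9261898, 187)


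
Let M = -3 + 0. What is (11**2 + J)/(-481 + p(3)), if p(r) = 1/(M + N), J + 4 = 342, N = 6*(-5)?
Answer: -15147/15874 ≈ -0.95420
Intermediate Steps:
N = -30
J = 338 (J = -4 + 342 = 338)
M = -3
p(r) = -1/33 (p(r) = 1/(-3 - 30) = 1/(-33) = -1/33)
(11**2 + J)/(-481 + p(3)) = (11**2 + 338)/(-481 - 1/33) = (121 + 338)/(-15874/33) = 459*(-33/15874) = -15147/15874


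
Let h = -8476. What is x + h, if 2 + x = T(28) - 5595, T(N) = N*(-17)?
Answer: -14549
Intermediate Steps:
T(N) = -17*N
x = -6073 (x = -2 + (-17*28 - 5595) = -2 + (-476 - 5595) = -2 - 6071 = -6073)
x + h = -6073 - 8476 = -14549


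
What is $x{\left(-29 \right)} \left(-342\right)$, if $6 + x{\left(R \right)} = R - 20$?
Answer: $18810$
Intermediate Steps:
$x{\left(R \right)} = -26 + R$ ($x{\left(R \right)} = -6 + \left(R - 20\right) = -6 + \left(-20 + R\right) = -26 + R$)
$x{\left(-29 \right)} \left(-342\right) = \left(-26 - 29\right) \left(-342\right) = \left(-55\right) \left(-342\right) = 18810$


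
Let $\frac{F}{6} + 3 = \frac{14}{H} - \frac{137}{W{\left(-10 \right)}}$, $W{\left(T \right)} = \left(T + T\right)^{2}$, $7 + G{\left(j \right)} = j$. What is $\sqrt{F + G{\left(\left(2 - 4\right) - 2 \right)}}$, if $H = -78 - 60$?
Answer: $\frac{i \sqrt{6700038}}{460} \approx 5.6271 i$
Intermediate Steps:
$G{\left(j \right)} = -7 + j$
$H = -138$ ($H = -78 - 60 = -138$)
$W{\left(T \right)} = 4 T^{2}$ ($W{\left(T \right)} = \left(2 T\right)^{2} = 4 T^{2}$)
$F = - \frac{95053}{4600}$ ($F = -18 + 6 \left(\frac{14}{-138} - \frac{137}{4 \left(-10\right)^{2}}\right) = -18 + 6 \left(14 \left(- \frac{1}{138}\right) - \frac{137}{4 \cdot 100}\right) = -18 + 6 \left(- \frac{7}{69} - \frac{137}{400}\right) = -18 + 6 \left(- \frac{12253}{27600}\right) = -18 - \frac{12253}{4600} = - \frac{95053}{4600} \approx -20.664$)
$\sqrt{F + G{\left(\left(2 - 4\right) - 2 \right)}} = \sqrt{- \frac{95053}{4600} + \left(-7 + \left(\left(2 - 4\right) - 2\right)\right)} = \sqrt{- \frac{95053}{4600} - 11} = \sqrt{- \frac{145653}{4600}} = \frac{i \sqrt{6700038}}{460}$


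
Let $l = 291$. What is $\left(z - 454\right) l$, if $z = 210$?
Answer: $-71004$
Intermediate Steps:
$\left(z - 454\right) l = \left(210 - 454\right) 291 = \left(-244\right) 291 = -71004$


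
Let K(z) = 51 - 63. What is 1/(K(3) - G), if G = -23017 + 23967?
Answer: -1/962 ≈ -0.0010395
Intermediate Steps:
K(z) = -12
G = 950
1/(K(3) - G) = 1/(-12 - 1*950) = 1/(-12 - 950) = 1/(-962) = -1/962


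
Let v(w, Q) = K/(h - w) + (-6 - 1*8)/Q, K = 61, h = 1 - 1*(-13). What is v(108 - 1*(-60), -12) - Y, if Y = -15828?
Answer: 3656446/231 ≈ 15829.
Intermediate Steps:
h = 14 (h = 1 + 13 = 14)
v(w, Q) = -14/Q + 61/(14 - w) (v(w, Q) = 61/(14 - w) + (-6 - 1*8)/Q = 61/(14 - w) + (-6 - 8)/Q = 61/(14 - w) - 14/Q = -14/Q + 61/(14 - w))
v(108 - 1*(-60), -12) - Y = (196 - 61*(-12) - 14*(108 - 1*(-60)))/((-12)*(-14 + (108 - 1*(-60)))) - 1*(-15828) = -(196 + 732 - 14*(108 + 60))/(12*(-14 + (108 + 60))) + 15828 = -(196 + 732 - 14*168)/(12*(-14 + 168)) + 15828 = -1/12*(196 + 732 - 2352)/154 + 15828 = -1/12*1/154*(-1424) + 15828 = 178/231 + 15828 = 3656446/231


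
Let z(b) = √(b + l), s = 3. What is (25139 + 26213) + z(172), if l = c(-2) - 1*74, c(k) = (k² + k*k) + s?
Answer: 51352 + √109 ≈ 51362.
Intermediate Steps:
c(k) = 3 + 2*k² (c(k) = (k² + k*k) + 3 = (k² + k²) + 3 = 2*k² + 3 = 3 + 2*k²)
l = -63 (l = (3 + 2*(-2)²) - 1*74 = (3 + 2*4) - 74 = (3 + 8) - 74 = 11 - 74 = -63)
z(b) = √(-63 + b) (z(b) = √(b - 63) = √(-63 + b))
(25139 + 26213) + z(172) = (25139 + 26213) + √(-63 + 172) = 51352 + √109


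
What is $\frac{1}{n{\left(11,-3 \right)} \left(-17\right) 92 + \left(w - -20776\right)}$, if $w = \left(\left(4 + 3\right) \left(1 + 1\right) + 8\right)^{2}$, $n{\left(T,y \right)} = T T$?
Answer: $- \frac{1}{167984} \approx -5.9529 \cdot 10^{-6}$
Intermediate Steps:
$n{\left(T,y \right)} = T^{2}$
$w = 484$ ($w = \left(7 \cdot 2 + 8\right)^{2} = \left(14 + 8\right)^{2} = 22^{2} = 484$)
$\frac{1}{n{\left(11,-3 \right)} \left(-17\right) 92 + \left(w - -20776\right)} = \frac{1}{11^{2} \left(-17\right) 92 + \left(484 - -20776\right)} = \frac{1}{121 \left(-17\right) 92 + \left(484 + 20776\right)} = \frac{1}{\left(-2057\right) 92 + 21260} = \frac{1}{-189244 + 21260} = \frac{1}{-167984} = - \frac{1}{167984}$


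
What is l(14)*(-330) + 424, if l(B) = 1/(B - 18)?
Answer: 1013/2 ≈ 506.50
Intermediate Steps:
l(B) = 1/(-18 + B)
l(14)*(-330) + 424 = -330/(-18 + 14) + 424 = -330/(-4) + 424 = -¼*(-330) + 424 = 165/2 + 424 = 1013/2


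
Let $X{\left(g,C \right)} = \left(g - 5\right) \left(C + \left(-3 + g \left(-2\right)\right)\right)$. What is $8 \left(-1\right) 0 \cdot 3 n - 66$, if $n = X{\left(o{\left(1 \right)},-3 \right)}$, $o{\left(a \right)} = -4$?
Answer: $-66$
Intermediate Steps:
$X{\left(g,C \right)} = \left(-5 + g\right) \left(-3 + C - 2 g\right)$ ($X{\left(g,C \right)} = \left(-5 + g\right) \left(C - \left(3 + 2 g\right)\right) = \left(-5 + g\right) \left(-3 + C - 2 g\right)$)
$n = -18$ ($n = 15 - -15 - 2 \left(-4\right)^{2} + 7 \left(-4\right) - -12 = 15 + 15 - 32 - 28 + 12 = -18$)
$8 \left(-1\right) 0 \cdot 3 n - 66 = 8 \left(-1\right) 0 \cdot 3 \left(-18\right) - 66 = 8 \cdot 0 \cdot 3 \left(-18\right) - 66 = 8 \cdot 0 \left(-18\right) - 66 = 8 \cdot 0 - 66 = 0 - 66 = -66$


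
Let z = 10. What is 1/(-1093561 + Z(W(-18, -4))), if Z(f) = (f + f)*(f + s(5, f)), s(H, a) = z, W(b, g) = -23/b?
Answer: -162/177152213 ≈ -9.1447e-7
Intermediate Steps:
s(H, a) = 10
Z(f) = 2*f*(10 + f) (Z(f) = (f + f)*(f + 10) = (2*f)*(10 + f) = 2*f*(10 + f))
1/(-1093561 + Z(W(-18, -4))) = 1/(-1093561 + 2*(-23/(-18))*(10 - 23/(-18))) = 1/(-1093561 + 2*(-23*(-1/18))*(10 - 23*(-1/18))) = 1/(-1093561 + 2*(23/18)*(10 + 23/18)) = 1/(-1093561 + 2*(23/18)*(203/18)) = 1/(-1093561 + 4669/162) = 1/(-177152213/162) = -162/177152213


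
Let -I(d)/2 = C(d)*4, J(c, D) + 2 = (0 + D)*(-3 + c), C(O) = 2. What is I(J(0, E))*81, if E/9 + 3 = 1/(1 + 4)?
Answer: -1296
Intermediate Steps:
E = -126/5 (E = -27 + 9/(1 + 4) = -27 + 9/5 = -126/5 ≈ -25.200)
J(c, D) = -2 + D*(-3 + c) (J(c, D) = -2 + (0 + D)*(-3 + c) = -2 + D*(-3 + c))
I(d) = -16 (I(d) = -4*4 = -2*8 = -16)
I(J(0, E))*81 = -16*81 = -1296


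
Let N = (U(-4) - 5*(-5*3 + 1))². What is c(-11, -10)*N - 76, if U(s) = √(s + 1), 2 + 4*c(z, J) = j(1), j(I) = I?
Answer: -5201/4 - 35*I*√3 ≈ -1300.3 - 60.622*I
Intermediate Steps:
c(z, J) = -¼ (c(z, J) = -½ + (¼)*1 = -½ + ¼ = -¼)
U(s) = √(1 + s)
N = (70 + I*√3)² (N = (√(1 - 4) - 5*(-5*3 + 1))² = (√(-3) - 5*(-15 + 1))² = (I*√3 - 5*(-14))² = (I*√3 + 70)² = (70 + I*√3)² ≈ 4897.0 + 242.49*I)
c(-11, -10)*N - 76 = -(70 + I*√3)²/4 - 76 = -76 - (70 + I*√3)²/4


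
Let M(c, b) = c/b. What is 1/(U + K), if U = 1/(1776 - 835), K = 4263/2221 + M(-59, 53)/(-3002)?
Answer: 332525334866/638727696323 ≈ 0.52061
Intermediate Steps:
K = 678399917/353374426 (K = 4263/2221 - 59/53/(-3002) = 4263*(1/2221) - 59*1/53*(-1/3002) = 4263/2221 - 59/53*(-1/3002) = 4263/2221 + 59/159106 = 678399917/353374426 ≈ 1.9198)
U = 1/941 ≈ 0.0010627
1/(U + K) = 1/(1/941 + 678399917/353374426) = 1/(638727696323/332525334866) = 332525334866/638727696323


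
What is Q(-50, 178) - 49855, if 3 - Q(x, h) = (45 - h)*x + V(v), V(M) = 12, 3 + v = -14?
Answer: -56514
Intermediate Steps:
v = -17 (v = -3 - 14 = -17)
Q(x, h) = -9 - x*(45 - h) (Q(x, h) = 3 - ((45 - h)*x + 12) = 3 - (x*(45 - h) + 12) = 3 - (12 + x*(45 - h)) = 3 + (-12 - x*(45 - h)) = -9 - x*(45 - h))
Q(-50, 178) - 49855 = (-9 - 45*(-50) + 178*(-50)) - 49855 = (-9 + 2250 - 8900) - 49855 = -6659 - 49855 = -56514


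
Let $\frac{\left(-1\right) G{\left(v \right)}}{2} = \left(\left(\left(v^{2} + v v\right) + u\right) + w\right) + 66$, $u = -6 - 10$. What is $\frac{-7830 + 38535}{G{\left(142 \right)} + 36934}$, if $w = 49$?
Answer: $- \frac{2047}{2928} \approx -0.69911$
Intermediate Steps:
$u = -16$ ($u = -6 - 10 = -16$)
$G{\left(v \right)} = -198 - 4 v^{2}$ ($G{\left(v \right)} = - 2 \left(\left(\left(\left(v^{2} + v v\right) - 16\right) + 49\right) + 66\right) = - 2 \left(\left(\left(\left(v^{2} + v^{2}\right) - 16\right) + 49\right) + 66\right) = - 2 \left(\left(\left(2 v^{2} - 16\right) + 49\right) + 66\right) = - 2 \left(\left(\left(-16 + 2 v^{2}\right) + 49\right) + 66\right) = - 2 \left(\left(33 + 2 v^{2}\right) + 66\right) = - 2 \left(99 + 2 v^{2}\right) = -198 - 4 v^{2}$)
$\frac{-7830 + 38535}{G{\left(142 \right)} + 36934} = \frac{-7830 + 38535}{\left(-198 - 4 \cdot 142^{2}\right) + 36934} = \frac{30705}{\left(-198 - 80656\right) + 36934} = \frac{30705}{-80854 + 36934} = \frac{30705}{-43920} = 30705 \left(- \frac{1}{43920}\right) = - \frac{2047}{2928}$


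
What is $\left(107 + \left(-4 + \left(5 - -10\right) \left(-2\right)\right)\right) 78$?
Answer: $5694$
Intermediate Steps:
$\left(107 + \left(-4 + \left(5 - -10\right) \left(-2\right)\right)\right) 78 = \left(107 + \left(-4 + \left(5 + 10\right) \left(-2\right)\right)\right) 78 = \left(107 + \left(-4 + 15 \left(-2\right)\right)\right) 78 = \left(107 - 34\right) 78 = 73 \cdot 78 = 5694$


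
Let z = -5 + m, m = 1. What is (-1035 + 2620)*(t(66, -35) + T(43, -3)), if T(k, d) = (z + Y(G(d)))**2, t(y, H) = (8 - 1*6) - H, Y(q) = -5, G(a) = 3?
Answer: 187030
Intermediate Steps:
z = -4 (z = -5 + 1 = -4)
t(y, H) = 2 - H (t(y, H) = (8 - 6) - H = 2 - H)
T(k, d) = 81 (T(k, d) = (-4 - 5)**2 = (-9)**2 = 81)
(-1035 + 2620)*(t(66, -35) + T(43, -3)) = (-1035 + 2620)*((2 - 1*(-35)) + 81) = 1585*((2 + 35) + 81) = 1585*(37 + 81) = 1585*118 = 187030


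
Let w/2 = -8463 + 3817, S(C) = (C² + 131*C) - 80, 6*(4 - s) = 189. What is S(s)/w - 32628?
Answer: -1212705799/37168 ≈ -32628.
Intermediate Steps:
s = -55/2 (s = 4 - ⅙*189 = 4 - 63/2 = -55/2 ≈ -27.500)
S(C) = -80 + C² + 131*C
w = -9292 (w = 2*(-8463 + 3817) = 2*(-4646) = -9292)
S(s)/w - 32628 = (-80 + (-55/2)² + 131*(-55/2))/(-9292) - 32628 = (-80 + 3025/4 - 7205/2)*(-1/9292) - 32628 = -11705/4*(-1/9292) - 32628 = 11705/37168 - 32628 = -1212705799/37168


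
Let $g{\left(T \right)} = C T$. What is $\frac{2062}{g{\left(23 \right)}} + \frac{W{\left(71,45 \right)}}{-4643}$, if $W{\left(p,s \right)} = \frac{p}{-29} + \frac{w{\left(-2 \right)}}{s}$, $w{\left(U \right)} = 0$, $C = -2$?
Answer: $- \frac{138819424}{3096881} \approx -44.826$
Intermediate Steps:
$g{\left(T \right)} = - 2 T$
$W{\left(p,s \right)} = - \frac{p}{29}$ ($W{\left(p,s \right)} = \frac{p}{-29} + \frac{0}{s} = p \left(- \frac{1}{29}\right) + 0 = - \frac{p}{29} + 0 = - \frac{p}{29}$)
$\frac{2062}{g{\left(23 \right)}} + \frac{W{\left(71,45 \right)}}{-4643} = \frac{2062}{\left(-2\right) 23} + \frac{\left(- \frac{1}{29}\right) 71}{-4643} = \frac{2062}{-46} - - \frac{71}{134647} = 2062 \left(- \frac{1}{46}\right) + \frac{71}{134647} = - \frac{1031}{23} + \frac{71}{134647} = - \frac{138819424}{3096881}$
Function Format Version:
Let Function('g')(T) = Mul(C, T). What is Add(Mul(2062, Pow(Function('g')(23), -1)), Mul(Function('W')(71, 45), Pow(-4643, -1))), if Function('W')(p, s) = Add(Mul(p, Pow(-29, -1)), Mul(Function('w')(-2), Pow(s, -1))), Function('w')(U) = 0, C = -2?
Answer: Rational(-138819424, 3096881) ≈ -44.826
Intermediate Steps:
Function('g')(T) = Mul(-2, T)
Function('W')(p, s) = Mul(Rational(-1, 29), p) (Function('W')(p, s) = Add(Mul(p, Pow(-29, -1)), Mul(0, Pow(s, -1))) = Add(Mul(p, Rational(-1, 29)), 0) = Add(Mul(Rational(-1, 29), p), 0) = Mul(Rational(-1, 29), p))
Add(Mul(2062, Pow(Function('g')(23), -1)), Mul(Function('W')(71, 45), Pow(-4643, -1))) = Add(Mul(2062, Pow(Mul(-2, 23), -1)), Mul(Mul(Rational(-1, 29), 71), Pow(-4643, -1))) = Add(Mul(2062, Pow(-46, -1)), Mul(Rational(-71, 29), Rational(-1, 4643))) = Add(Mul(2062, Rational(-1, 46)), Rational(71, 134647)) = Add(Rational(-1031, 23), Rational(71, 134647)) = Rational(-138819424, 3096881)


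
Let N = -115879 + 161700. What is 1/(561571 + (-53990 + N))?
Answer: 1/553402 ≈ 1.8070e-6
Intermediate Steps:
N = 45821
1/(561571 + (-53990 + N)) = 1/(561571 + (-53990 + 45821)) = 1/(561571 - 8169) = 1/553402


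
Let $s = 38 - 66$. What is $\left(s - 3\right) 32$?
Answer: $-992$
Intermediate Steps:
$s = -28$
$\left(s - 3\right) 32 = \left(-28 - 3\right) 32 = \left(-31\right) 32 = -992$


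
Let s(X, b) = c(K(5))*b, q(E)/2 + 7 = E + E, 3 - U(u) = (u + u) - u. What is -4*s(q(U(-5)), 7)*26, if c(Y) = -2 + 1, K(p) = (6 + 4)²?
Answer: 728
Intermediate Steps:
U(u) = 3 - u (U(u) = 3 - ((u + u) - u) = 3 - (2*u - u) = 3 - u)
K(p) = 100 (K(p) = 10² = 100)
q(E) = -14 + 4*E (q(E) = -14 + 2*(E + E) = -14 + 2*(2*E) = -14 + 4*E)
c(Y) = -1
s(X, b) = -b
-4*s(q(U(-5)), 7)*26 = -(-4)*7*26 = -4*(-7)*26 = 28*26 = 728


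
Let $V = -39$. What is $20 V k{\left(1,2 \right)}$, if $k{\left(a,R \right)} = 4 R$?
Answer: $-6240$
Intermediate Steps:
$20 V k{\left(1,2 \right)} = 20 \left(-39\right) 4 \cdot 2 = \left(-780\right) 8 = -6240$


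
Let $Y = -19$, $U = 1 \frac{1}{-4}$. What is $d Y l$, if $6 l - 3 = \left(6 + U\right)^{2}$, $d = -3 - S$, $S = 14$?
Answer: $\frac{186371}{96} \approx 1941.4$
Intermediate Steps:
$U = - \frac{1}{4}$ ($U = 1 \left(- \frac{1}{4}\right) = - \frac{1}{4} \approx -0.25$)
$d = -17$ ($d = -3 - 14 = -17$)
$l = \frac{577}{96}$ ($l = \frac{1}{2} + \frac{\left(6 - \frac{1}{4}\right)^{2}}{6} = \frac{1}{2} + \frac{\left(\frac{23}{4}\right)^{2}}{6} = \frac{1}{2} + \frac{1}{6} \cdot \frac{529}{16} = \frac{1}{2} + \frac{529}{96} = \frac{577}{96} \approx 6.0104$)
$d Y l = \left(-17\right) \left(-19\right) \frac{577}{96} = 323 \cdot \frac{577}{96} = \frac{186371}{96}$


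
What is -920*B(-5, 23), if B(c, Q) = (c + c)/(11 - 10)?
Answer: 9200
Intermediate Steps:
B(c, Q) = 2*c (B(c, Q) = (2*c)/1 = (2*c)*1 = 2*c)
-920*B(-5, 23) = -1840*(-5) = -920*(-10) = 9200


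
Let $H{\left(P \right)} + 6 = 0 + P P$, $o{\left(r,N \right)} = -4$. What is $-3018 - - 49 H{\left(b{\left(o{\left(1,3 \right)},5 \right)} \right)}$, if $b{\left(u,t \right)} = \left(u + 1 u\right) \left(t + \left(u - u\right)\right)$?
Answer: $75088$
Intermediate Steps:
$b{\left(u,t \right)} = 2 t u$ ($b{\left(u,t \right)} = \left(u + u\right) \left(t + 0\right) = 2 u t = 2 t u$)
$H{\left(P \right)} = -6 + P^{2}$ ($H{\left(P \right)} = -6 + \left(0 + P P\right) = -6 + \left(0 + P^{2}\right) = -6 + P^{2}$)
$-3018 - - 49 H{\left(b{\left(o{\left(1,3 \right)},5 \right)} \right)} = -3018 - - 49 \left(-6 + \left(2 \cdot 5 \left(-4\right)\right)^{2}\right) = -3018 - - 49 \left(-6 + \left(-40\right)^{2}\right) = -3018 - - 49 \left(-6 + 1600\right) = -3018 - \left(-49\right) 1594 = -3018 - -78106 = -3018 + 78106 = 75088$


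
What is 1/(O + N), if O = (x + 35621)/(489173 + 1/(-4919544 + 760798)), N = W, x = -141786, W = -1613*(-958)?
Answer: 2034346257057/3143581249589088388 ≈ 6.4714e-7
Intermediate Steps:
W = 1545254
N = 1545254
O = -441513269090/2034346257057 (O = (-141786 + 35621)/(489173 + 1/(-4919544 + 760798)) = -106165/(489173 + 1/(-4158746)) = -106165/(489173 - 1/4158746) = -106165/2034346257057/4158746 = -106165*4158746/2034346257057 = -441513269090/2034346257057 ≈ -0.21703)
1/(O + N) = 1/(-441513269090/2034346257057 + 1545254) = 1/(3143581249589088388/2034346257057) = 2034346257057/3143581249589088388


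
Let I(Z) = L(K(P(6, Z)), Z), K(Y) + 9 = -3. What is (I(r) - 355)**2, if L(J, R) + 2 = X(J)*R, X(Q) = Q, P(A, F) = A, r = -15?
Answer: 31329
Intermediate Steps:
K(Y) = -12 (K(Y) = -9 - 3 = -12)
L(J, R) = -2 + J*R
I(Z) = -2 - 12*Z
(I(r) - 355)**2 = ((-2 - 12*(-15)) - 355)**2 = ((-2 + 180) - 355)**2 = (178 - 355)**2 = (-177)**2 = 31329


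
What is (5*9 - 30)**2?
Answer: 225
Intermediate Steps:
(5*9 - 30)**2 = (45 - 30)**2 = 15**2 = 225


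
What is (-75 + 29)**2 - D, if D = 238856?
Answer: -236740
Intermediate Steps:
(-75 + 29)**2 - D = (-75 + 29)**2 - 1*238856 = (-46)**2 - 238856 = 2116 - 238856 = -236740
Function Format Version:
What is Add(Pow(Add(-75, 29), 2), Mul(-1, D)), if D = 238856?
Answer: -236740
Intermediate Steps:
Add(Pow(Add(-75, 29), 2), Mul(-1, D)) = Add(Pow(Add(-75, 29), 2), Mul(-1, 238856)) = Add(Pow(-46, 2), -238856) = Add(2116, -238856) = -236740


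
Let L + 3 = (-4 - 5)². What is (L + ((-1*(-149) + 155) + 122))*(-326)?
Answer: -164304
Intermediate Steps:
L = 78 (L = -3 + (-4 - 5)² = -3 + (-9)² = -3 + 81 = 78)
(L + ((-1*(-149) + 155) + 122))*(-326) = (78 + ((-1*(-149) + 155) + 122))*(-326) = (78 + ((149 + 155) + 122))*(-326) = (78 + (304 + 122))*(-326) = (78 + 426)*(-326) = 504*(-326) = -164304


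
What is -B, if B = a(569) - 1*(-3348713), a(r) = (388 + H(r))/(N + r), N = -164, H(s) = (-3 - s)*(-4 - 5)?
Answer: -1356234301/405 ≈ -3.3487e+6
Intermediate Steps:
H(s) = 27 + 9*s (H(s) = (-3 - s)*(-9) = 27 + 9*s)
a(r) = (415 + 9*r)/(-164 + r) (a(r) = (388 + (27 + 9*r))/(-164 + r) = (415 + 9*r)/(-164 + r))
B = 1356234301/405 (B = (415 + 9*569)/(-164 + 569) - 1*(-3348713) = (415 + 5121)/405 + 3348713 = (1/405)*5536 + 3348713 = 5536/405 + 3348713 = 1356234301/405 ≈ 3.3487e+6)
-B = -1*1356234301/405 = -1356234301/405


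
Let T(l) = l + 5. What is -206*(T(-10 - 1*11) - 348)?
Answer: 74984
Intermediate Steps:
T(l) = 5 + l
-206*(T(-10 - 1*11) - 348) = -206*((5 + (-10 - 1*11)) - 348) = -206*((5 + (-10 - 11)) - 348) = -206*((5 - 21) - 348) = -206*(-16 - 348) = -206*(-364) = 74984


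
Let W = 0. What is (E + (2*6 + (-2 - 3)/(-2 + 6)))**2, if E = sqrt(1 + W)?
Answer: 2209/16 ≈ 138.06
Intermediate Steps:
E = 1 (E = sqrt(1 + 0) = sqrt(1) = 1)
(E + (2*6 + (-2 - 3)/(-2 + 6)))**2 = (1 + (2*6 + (-2 - 3)/(-2 + 6)))**2 = (1 + (12 - 5/4))**2 = (1 + 43/4)**2 = (47/4)**2 = 2209/16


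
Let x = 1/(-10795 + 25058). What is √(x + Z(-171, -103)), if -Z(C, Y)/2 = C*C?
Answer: I*√11897178575195/14263 ≈ 241.83*I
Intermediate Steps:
Z(C, Y) = -2*C² (Z(C, Y) = -2*C*C = -2*C²)
x = 1/14263 ≈ 7.0111e-5
√(x + Z(-171, -103)) = √(1/14263 - 2*(-171)²) = √(1/14263 - 2*29241) = √(1/14263 - 58482) = √(-834128765/14263) = I*√11897178575195/14263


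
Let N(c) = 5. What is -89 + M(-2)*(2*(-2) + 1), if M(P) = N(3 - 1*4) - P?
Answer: -110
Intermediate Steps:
M(P) = 5 - P
-89 + M(-2)*(2*(-2) + 1) = -89 + (5 - 1*(-2))*(2*(-2) + 1) = -89 + (5 + 2)*(-4 + 1) = -89 + 7*(-3) = -89 - 21 = -110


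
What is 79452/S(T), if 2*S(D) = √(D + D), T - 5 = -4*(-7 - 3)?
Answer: 26484*√10/5 ≈ 16750.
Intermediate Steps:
T = 45 (T = 5 - 4*(-7 - 3) = 5 - 4*(-10) = 5 + 40 = 45)
S(D) = √2*√D/2 (S(D) = √(D + D)/2 = √(2*D)/2 = (√2*√D)/2 = √2*√D/2)
79452/S(T) = 79452/((√2*√45/2)) = 79452/((√2*(3*√5)/2)) = 79452/((3*√10/2)) = 79452*(√10/15) = 26484*√10/5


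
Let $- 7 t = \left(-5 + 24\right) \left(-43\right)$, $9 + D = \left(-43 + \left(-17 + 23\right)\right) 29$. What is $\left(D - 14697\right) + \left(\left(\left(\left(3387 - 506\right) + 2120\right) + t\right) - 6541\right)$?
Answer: $- \frac{120416}{7} \approx -17202.0$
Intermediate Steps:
$D = -1082$ ($D = -9 + \left(-43 + \left(-17 + 23\right)\right) 29 = -9 + \left(-43 + 6\right) 29 = -9 - 1073 = -1082$)
$t = \frac{817}{7}$ ($t = - \frac{\left(-5 + 24\right) \left(-43\right)}{7} = - \frac{19 \left(-43\right)}{7} = \left(- \frac{1}{7}\right) \left(-817\right) = \frac{817}{7} \approx 116.71$)
$\left(D - 14697\right) + \left(\left(\left(\left(3387 - 506\right) + 2120\right) + t\right) - 6541\right) = \left(-1082 - 14697\right) + \left(\left(\left(\left(3387 - 506\right) + 2120\right) + \frac{817}{7}\right) - 6541\right) = -15779 + \left(\left(\left(2881 + 2120\right) + \frac{817}{7}\right) - 6541\right) = -15779 + \left(\left(5001 + \frac{817}{7}\right) - 6541\right) = -15779 + \left(\frac{35824}{7} - 6541\right) = -15779 - \frac{9963}{7} = - \frac{120416}{7}$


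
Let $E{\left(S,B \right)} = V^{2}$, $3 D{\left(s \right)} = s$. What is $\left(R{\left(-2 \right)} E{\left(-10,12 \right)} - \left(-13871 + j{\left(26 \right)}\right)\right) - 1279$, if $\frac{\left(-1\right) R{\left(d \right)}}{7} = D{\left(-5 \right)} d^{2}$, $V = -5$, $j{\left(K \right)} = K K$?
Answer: $\frac{39248}{3} \approx 13083.0$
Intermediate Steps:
$j{\left(K \right)} = K^{2}$
$D{\left(s \right)} = \frac{s}{3}$
$E{\left(S,B \right)} = 25$ ($E{\left(S,B \right)} = \left(-5\right)^{2} = 25$)
$R{\left(d \right)} = \frac{35 d^{2}}{3}$ ($R{\left(d \right)} = - 7 \cdot \frac{1}{3} \left(-5\right) d^{2} = - 7 \left(- \frac{5 d^{2}}{3}\right) = \frac{35 d^{2}}{3}$)
$\left(R{\left(-2 \right)} E{\left(-10,12 \right)} - \left(-13871 + j{\left(26 \right)}\right)\right) - 1279 = \left(\frac{35 \left(-2\right)^{2}}{3} \cdot 25 + \left(13871 - 26^{2}\right)\right) - 1279 = \left(\frac{35}{3} \cdot 4 \cdot 25 + \left(13871 - 676\right)\right) - 1279 = \left(\frac{140}{3} \cdot 25 + \left(13871 - 676\right)\right) - 1279 = \left(\frac{3500}{3} + 13195\right) - 1279 = \frac{43085}{3} - 1279 = \frac{39248}{3}$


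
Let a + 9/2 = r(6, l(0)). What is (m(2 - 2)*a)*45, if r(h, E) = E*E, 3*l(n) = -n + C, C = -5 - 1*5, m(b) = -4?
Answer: -1190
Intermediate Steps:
C = -10 (C = -5 - 5 = -10)
l(n) = -10/3 - n/3 (l(n) = (-n - 10)/3 = (-10 - n)/3 = -10/3 - n/3)
r(h, E) = E²
a = 119/18 (a = -9/2 + (-10/3 - ⅓*0)² = -9/2 + (-10/3 + 0)² = -9/2 + (-10/3)² = -9/2 + 100/9 = 119/18 ≈ 6.6111)
(m(2 - 2)*a)*45 = -4*119/18*45 = -238/9*45 = -1190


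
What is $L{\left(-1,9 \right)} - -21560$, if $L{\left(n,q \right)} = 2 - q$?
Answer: $21553$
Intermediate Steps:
$L{\left(-1,9 \right)} - -21560 = \left(2 - 9\right) - -21560 = \left(2 - 9\right) + 21560 = -7 + 21560 = 21553$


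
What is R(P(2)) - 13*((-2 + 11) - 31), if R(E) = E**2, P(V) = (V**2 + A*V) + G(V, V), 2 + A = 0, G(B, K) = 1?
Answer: 287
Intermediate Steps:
A = -2 (A = -2 + 0 = -2)
P(V) = 1 + V**2 - 2*V (P(V) = (V**2 - 2*V) + 1 = 1 + V**2 - 2*V)
R(P(2)) - 13*((-2 + 11) - 31) = (1 + 2**2 - 2*2)**2 - 13*((-2 + 11) - 31) = (1 + 4 - 4)**2 - 13*(9 - 31) = 1**2 - 13*(-22) = 1 - 1*(-286) = 1 + 286 = 287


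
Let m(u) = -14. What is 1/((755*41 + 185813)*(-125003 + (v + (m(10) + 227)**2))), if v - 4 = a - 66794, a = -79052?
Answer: -1/48875981568 ≈ -2.0460e-11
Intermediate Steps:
v = -145842 (v = 4 + (-79052 - 66794) = 4 - 145846 = -145842)
1/((755*41 + 185813)*(-125003 + (v + (m(10) + 227)**2))) = 1/((755*41 + 185813)*(-125003 + (-145842 + (-14 + 227)**2))) = 1/((30955 + 185813)*(-125003 + (-145842 + 213**2))) = 1/(216768*(-125003 + (-145842 + 45369))) = 1/(216768*(-125003 - 100473)) = 1/(216768*(-225476)) = 1/(-48875981568) = -1/48875981568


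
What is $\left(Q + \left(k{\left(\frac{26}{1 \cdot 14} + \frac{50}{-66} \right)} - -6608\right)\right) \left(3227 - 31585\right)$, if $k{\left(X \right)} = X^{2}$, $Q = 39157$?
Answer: $- \frac{6295812895618}{4851} \approx -1.2978 \cdot 10^{9}$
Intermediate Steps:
$\left(Q + \left(k{\left(\frac{26}{1 \cdot 14} + \frac{50}{-66} \right)} - -6608\right)\right) \left(3227 - 31585\right) = \left(39157 + \left(\left(\frac{26}{1 \cdot 14} + \frac{50}{-66}\right)^{2} - -6608\right)\right) \left(3227 - 31585\right) = \left(39157 + \left(\left(\frac{26}{14} + 50 \left(- \frac{1}{66}\right)\right)^{2} + 6608\right)\right) \left(-28358\right) = \left(39157 + \left(\left(26 \cdot \frac{1}{14} - \frac{25}{33}\right)^{2} + 6608\right)\right) \left(-28358\right) = \left(39157 + \left(\left(\frac{13}{7} - \frac{25}{33}\right)^{2} + 6608\right)\right) \left(-28358\right) = \left(39157 + \left(\left(\frac{254}{231}\right)^{2} + 6608\right)\right) \left(-28358\right) = \left(39157 + \left(\frac{64516}{53361} + 6608\right)\right) \left(-28358\right) = \left(39157 + \frac{352674004}{53361}\right) \left(-28358\right) = \frac{2442130681}{53361} \left(-28358\right) = - \frac{6295812895618}{4851}$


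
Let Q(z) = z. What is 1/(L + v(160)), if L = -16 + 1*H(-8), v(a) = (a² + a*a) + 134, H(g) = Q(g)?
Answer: 1/51310 ≈ 1.9489e-5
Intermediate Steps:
H(g) = g
v(a) = 134 + 2*a² (v(a) = (a² + a²) + 134 = 2*a² + 134 = 134 + 2*a²)
L = -24 (L = -16 + 1*(-8) = -16 - 8 = -24)
1/(L + v(160)) = 1/(-24 + (134 + 2*160²)) = 1/(-24 + (134 + 2*25600)) = 1/(-24 + (134 + 51200)) = 1/(-24 + 51334) = 1/51310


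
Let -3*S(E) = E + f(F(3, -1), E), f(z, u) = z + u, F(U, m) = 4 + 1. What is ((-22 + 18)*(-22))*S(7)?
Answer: -1672/3 ≈ -557.33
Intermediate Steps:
F(U, m) = 5
f(z, u) = u + z
S(E) = -5/3 - 2*E/3 (S(E) = -(E + (E + 5))/3 = -(E + (5 + E))/3 = -(5 + 2*E)/3 = -5/3 - 2*E/3)
((-22 + 18)*(-22))*S(7) = ((-22 + 18)*(-22))*(-5/3 - 2/3*7) = (-4*(-22))*(-5/3 - 14/3) = 88*(-19/3) = -1672/3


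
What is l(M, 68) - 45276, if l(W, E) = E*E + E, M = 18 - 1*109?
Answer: -40584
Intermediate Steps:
M = -91 (M = 18 - 109 = -91)
l(W, E) = E + E² (l(W, E) = E² + E = E + E²)
l(M, 68) - 45276 = 68*(1 + 68) - 45276 = 68*69 - 45276 = 4692 - 45276 = -40584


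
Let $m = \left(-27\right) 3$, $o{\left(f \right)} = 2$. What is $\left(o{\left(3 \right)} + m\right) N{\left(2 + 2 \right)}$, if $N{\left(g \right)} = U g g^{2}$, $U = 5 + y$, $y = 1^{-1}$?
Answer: $-30336$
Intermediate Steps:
$y = 1$
$U = 6$ ($U = 5 + 1 = 6$)
$m = -81$
$N{\left(g \right)} = 6 g^{3}$ ($N{\left(g \right)} = 6 g g^{2} = 6 g^{3}$)
$\left(o{\left(3 \right)} + m\right) N{\left(2 + 2 \right)} = \left(2 - 81\right) 6 \left(2 + 2\right)^{3} = - 79 \cdot 6 \cdot 4^{3} = - 79 \cdot 6 \cdot 64 = \left(-79\right) 384 = -30336$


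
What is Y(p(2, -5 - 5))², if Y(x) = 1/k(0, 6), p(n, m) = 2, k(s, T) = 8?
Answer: 1/64 ≈ 0.015625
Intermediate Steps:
Y(x) = ⅛ (Y(x) = 1/8 = ⅛)
Y(p(2, -5 - 5))² = (⅛)² = 1/64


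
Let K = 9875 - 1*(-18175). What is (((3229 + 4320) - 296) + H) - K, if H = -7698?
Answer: -28495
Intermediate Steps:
K = 28050 (K = 9875 + 18175 = 28050)
(((3229 + 4320) - 296) + H) - K = (((3229 + 4320) - 296) - 7698) - 1*28050 = ((7549 - 296) - 7698) - 28050 = (7253 - 7698) - 28050 = -445 - 28050 = -28495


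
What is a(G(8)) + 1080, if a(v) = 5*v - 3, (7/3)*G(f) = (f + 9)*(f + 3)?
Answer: 10344/7 ≈ 1477.7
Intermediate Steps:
G(f) = 3*(3 + f)*(9 + f)/7 (G(f) = 3*((f + 9)*(f + 3))/7 = 3*((9 + f)*(3 + f))/7 = 3*((3 + f)*(9 + f))/7 = 3*(3 + f)*(9 + f)/7)
a(v) = -3 + 5*v
a(G(8)) + 1080 = (-3 + 5*(81/7 + (3/7)*8**2 + (36/7)*8)) + 1080 = (-3 + 5*(81/7 + (3/7)*64 + 288/7)) + 1080 = (-3 + 5*(81/7 + 192/7 + 288/7)) + 1080 = (-3 + 5*(561/7)) + 1080 = (-3 + 2805/7) + 1080 = 2784/7 + 1080 = 10344/7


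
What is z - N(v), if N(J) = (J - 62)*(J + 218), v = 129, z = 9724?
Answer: -13525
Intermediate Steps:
N(J) = (-62 + J)*(218 + J)
z - N(v) = 9724 - (-13516 + 129**2 + 156*129) = 9724 - (-13516 + 16641 + 20124) = 9724 - 1*23249 = 9724 - 23249 = -13525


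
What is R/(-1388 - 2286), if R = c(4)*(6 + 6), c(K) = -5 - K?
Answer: 54/1837 ≈ 0.029396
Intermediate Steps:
R = -108 (R = (-5 - 1*4)*(6 + 6) = (-5 - 4)*12 = -9*12 = -108)
R/(-1388 - 2286) = -108/(-1388 - 2286) = -108/(-3674) = -1/3674*(-108) = 54/1837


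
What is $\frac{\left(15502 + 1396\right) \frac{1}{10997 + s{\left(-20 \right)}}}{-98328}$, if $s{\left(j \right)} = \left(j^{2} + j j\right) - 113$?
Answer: $- \frac{497}{33790128} \approx -1.4708 \cdot 10^{-5}$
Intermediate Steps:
$s{\left(j \right)} = -113 + 2 j^{2}$ ($s{\left(j \right)} = \left(j^{2} + j^{2}\right) - 113 = 2 j^{2} - 113 = -113 + 2 j^{2}$)
$\frac{\left(15502 + 1396\right) \frac{1}{10997 + s{\left(-20 \right)}}}{-98328} = \frac{\left(15502 + 1396\right) \frac{1}{10997 - \left(113 - 2 \left(-20\right)^{2}\right)}}{-98328} = \frac{16898}{10997 + \left(-113 + 2 \cdot 400\right)} \left(- \frac{1}{98328}\right) = \frac{16898}{10997 + \left(-113 + 800\right)} \left(- \frac{1}{98328}\right) = \frac{16898}{10997 + 687} \left(- \frac{1}{98328}\right) = \frac{16898}{11684} \left(- \frac{1}{98328}\right) = 16898 \cdot \frac{1}{11684} \left(- \frac{1}{98328}\right) = \frac{8449}{5842} \left(- \frac{1}{98328}\right) = - \frac{497}{33790128}$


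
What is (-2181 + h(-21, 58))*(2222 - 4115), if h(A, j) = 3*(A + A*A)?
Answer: 1743453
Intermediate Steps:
h(A, j) = 3*A + 3*A² (h(A, j) = 3*(A + A²) = 3*A + 3*A²)
(-2181 + h(-21, 58))*(2222 - 4115) = (-2181 + 3*(-21)*(1 - 21))*(2222 - 4115) = (-2181 + 3*(-21)*(-20))*(-1893) = (-2181 + 1260)*(-1893) = -921*(-1893) = 1743453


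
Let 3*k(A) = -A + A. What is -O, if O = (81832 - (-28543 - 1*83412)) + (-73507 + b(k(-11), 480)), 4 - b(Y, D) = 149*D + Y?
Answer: -48764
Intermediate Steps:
k(A) = 0 (k(A) = (-A + A)/3 = (1/3)*0 = 0)
b(Y, D) = 4 - Y - 149*D (b(Y, D) = 4 - (149*D + Y) = 4 - (Y + 149*D) = 4 + (-Y - 149*D) = 4 - Y - 149*D)
O = 48764 (O = (81832 - (-28543 - 1*83412)) + (-73507 + (4 - 1*0 - 149*480)) = (81832 - (-28543 - 83412)) + (-73507 + (4 + 0 - 71520)) = (81832 - 1*(-111955)) + (-73507 - 71516) = (81832 + 111955) - 145023 = 193787 - 145023 = 48764)
-O = -1*48764 = -48764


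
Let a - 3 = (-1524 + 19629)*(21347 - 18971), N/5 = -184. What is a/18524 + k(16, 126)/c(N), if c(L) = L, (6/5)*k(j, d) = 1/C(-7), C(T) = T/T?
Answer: 11872820677/5112624 ≈ 2322.3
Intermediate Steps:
N = -920 (N = 5*(-184) = -920)
a = 43017483 (a = 3 + (-1524 + 19629)*(21347 - 18971) = 3 + 18105*2376 = 3 + 43017480 = 43017483)
C(T) = 1
k(j, d) = 5/6 (k(j, d) = (5/6)/1 = (5/6)*1 = 5/6)
a/18524 + k(16, 126)/c(N) = 43017483/18524 + (5/6)/(-920) = 43017483*(1/18524) + (5/6)*(-1/920) = 43017483/18524 - 1/1104 = 11872820677/5112624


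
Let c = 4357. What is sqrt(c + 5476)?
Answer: sqrt(9833) ≈ 99.161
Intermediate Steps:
sqrt(c + 5476) = sqrt(4357 + 5476) = sqrt(9833)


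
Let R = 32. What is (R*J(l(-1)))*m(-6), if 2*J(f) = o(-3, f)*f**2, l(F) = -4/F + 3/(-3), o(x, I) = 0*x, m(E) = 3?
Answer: 0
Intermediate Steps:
o(x, I) = 0
l(F) = -1 - 4/F (l(F) = -4/F + 3*(-1/3) = -4/F - 1 = -1 - 4/F)
J(f) = 0 (J(f) = (0*f**2)/2 = (1/2)*0 = 0)
(R*J(l(-1)))*m(-6) = (32*0)*3 = 0*3 = 0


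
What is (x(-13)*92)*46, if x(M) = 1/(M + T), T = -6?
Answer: -4232/19 ≈ -222.74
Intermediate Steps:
x(M) = 1/(-6 + M) (x(M) = 1/(M - 6) = 1/(-6 + M))
(x(-13)*92)*46 = (92/(-6 - 13))*46 = (92/(-19))*46 = -1/19*92*46 = -92/19*46 = -4232/19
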